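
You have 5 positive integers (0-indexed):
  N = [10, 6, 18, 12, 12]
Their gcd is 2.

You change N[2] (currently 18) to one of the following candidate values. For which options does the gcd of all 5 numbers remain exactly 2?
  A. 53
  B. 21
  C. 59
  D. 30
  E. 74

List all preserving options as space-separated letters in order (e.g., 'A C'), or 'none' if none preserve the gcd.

Old gcd = 2; gcd of others (without N[2]) = 2
New gcd for candidate v: gcd(2, v). Preserves old gcd iff gcd(2, v) = 2.
  Option A: v=53, gcd(2,53)=1 -> changes
  Option B: v=21, gcd(2,21)=1 -> changes
  Option C: v=59, gcd(2,59)=1 -> changes
  Option D: v=30, gcd(2,30)=2 -> preserves
  Option E: v=74, gcd(2,74)=2 -> preserves

Answer: D E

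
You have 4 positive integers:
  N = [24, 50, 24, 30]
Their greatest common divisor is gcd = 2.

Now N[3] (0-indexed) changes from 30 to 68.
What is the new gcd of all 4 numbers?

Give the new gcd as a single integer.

Numbers: [24, 50, 24, 30], gcd = 2
Change: index 3, 30 -> 68
gcd of the OTHER numbers (without index 3): gcd([24, 50, 24]) = 2
New gcd = gcd(g_others, new_val) = gcd(2, 68) = 2

Answer: 2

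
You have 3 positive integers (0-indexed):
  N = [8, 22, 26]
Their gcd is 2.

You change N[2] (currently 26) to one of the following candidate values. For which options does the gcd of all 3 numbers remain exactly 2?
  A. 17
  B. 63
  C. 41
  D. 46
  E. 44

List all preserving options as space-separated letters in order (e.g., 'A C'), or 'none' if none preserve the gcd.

Old gcd = 2; gcd of others (without N[2]) = 2
New gcd for candidate v: gcd(2, v). Preserves old gcd iff gcd(2, v) = 2.
  Option A: v=17, gcd(2,17)=1 -> changes
  Option B: v=63, gcd(2,63)=1 -> changes
  Option C: v=41, gcd(2,41)=1 -> changes
  Option D: v=46, gcd(2,46)=2 -> preserves
  Option E: v=44, gcd(2,44)=2 -> preserves

Answer: D E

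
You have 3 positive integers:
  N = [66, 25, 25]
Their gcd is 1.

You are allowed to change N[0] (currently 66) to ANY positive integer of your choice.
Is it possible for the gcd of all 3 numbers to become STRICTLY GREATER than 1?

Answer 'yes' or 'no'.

Answer: yes

Derivation:
Current gcd = 1
gcd of all OTHER numbers (without N[0]=66): gcd([25, 25]) = 25
The new gcd after any change is gcd(25, new_value).
This can be at most 25.
Since 25 > old gcd 1, the gcd CAN increase (e.g., set N[0] = 25).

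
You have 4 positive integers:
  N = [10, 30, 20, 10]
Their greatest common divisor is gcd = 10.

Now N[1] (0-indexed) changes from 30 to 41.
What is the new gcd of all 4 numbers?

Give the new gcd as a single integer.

Answer: 1

Derivation:
Numbers: [10, 30, 20, 10], gcd = 10
Change: index 1, 30 -> 41
gcd of the OTHER numbers (without index 1): gcd([10, 20, 10]) = 10
New gcd = gcd(g_others, new_val) = gcd(10, 41) = 1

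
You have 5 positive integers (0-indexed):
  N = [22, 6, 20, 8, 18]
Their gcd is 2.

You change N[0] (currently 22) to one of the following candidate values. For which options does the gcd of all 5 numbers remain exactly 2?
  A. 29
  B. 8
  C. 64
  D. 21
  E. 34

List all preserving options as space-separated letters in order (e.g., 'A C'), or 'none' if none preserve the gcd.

Old gcd = 2; gcd of others (without N[0]) = 2
New gcd for candidate v: gcd(2, v). Preserves old gcd iff gcd(2, v) = 2.
  Option A: v=29, gcd(2,29)=1 -> changes
  Option B: v=8, gcd(2,8)=2 -> preserves
  Option C: v=64, gcd(2,64)=2 -> preserves
  Option D: v=21, gcd(2,21)=1 -> changes
  Option E: v=34, gcd(2,34)=2 -> preserves

Answer: B C E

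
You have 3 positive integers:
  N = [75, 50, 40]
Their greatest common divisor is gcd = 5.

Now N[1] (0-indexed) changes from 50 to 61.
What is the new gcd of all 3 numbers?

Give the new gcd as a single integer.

Answer: 1

Derivation:
Numbers: [75, 50, 40], gcd = 5
Change: index 1, 50 -> 61
gcd of the OTHER numbers (without index 1): gcd([75, 40]) = 5
New gcd = gcd(g_others, new_val) = gcd(5, 61) = 1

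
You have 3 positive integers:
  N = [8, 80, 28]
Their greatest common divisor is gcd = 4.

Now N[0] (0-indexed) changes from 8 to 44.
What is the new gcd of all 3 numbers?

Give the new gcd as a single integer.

Answer: 4

Derivation:
Numbers: [8, 80, 28], gcd = 4
Change: index 0, 8 -> 44
gcd of the OTHER numbers (without index 0): gcd([80, 28]) = 4
New gcd = gcd(g_others, new_val) = gcd(4, 44) = 4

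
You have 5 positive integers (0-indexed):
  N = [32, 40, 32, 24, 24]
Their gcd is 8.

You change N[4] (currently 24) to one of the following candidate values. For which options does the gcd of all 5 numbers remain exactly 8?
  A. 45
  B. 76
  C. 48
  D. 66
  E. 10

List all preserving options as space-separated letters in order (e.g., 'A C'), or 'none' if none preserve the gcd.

Old gcd = 8; gcd of others (without N[4]) = 8
New gcd for candidate v: gcd(8, v). Preserves old gcd iff gcd(8, v) = 8.
  Option A: v=45, gcd(8,45)=1 -> changes
  Option B: v=76, gcd(8,76)=4 -> changes
  Option C: v=48, gcd(8,48)=8 -> preserves
  Option D: v=66, gcd(8,66)=2 -> changes
  Option E: v=10, gcd(8,10)=2 -> changes

Answer: C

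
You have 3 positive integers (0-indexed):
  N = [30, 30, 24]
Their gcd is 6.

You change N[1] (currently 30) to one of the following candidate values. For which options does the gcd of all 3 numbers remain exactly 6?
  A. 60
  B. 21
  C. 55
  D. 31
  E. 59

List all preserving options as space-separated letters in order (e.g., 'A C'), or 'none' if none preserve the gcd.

Answer: A

Derivation:
Old gcd = 6; gcd of others (without N[1]) = 6
New gcd for candidate v: gcd(6, v). Preserves old gcd iff gcd(6, v) = 6.
  Option A: v=60, gcd(6,60)=6 -> preserves
  Option B: v=21, gcd(6,21)=3 -> changes
  Option C: v=55, gcd(6,55)=1 -> changes
  Option D: v=31, gcd(6,31)=1 -> changes
  Option E: v=59, gcd(6,59)=1 -> changes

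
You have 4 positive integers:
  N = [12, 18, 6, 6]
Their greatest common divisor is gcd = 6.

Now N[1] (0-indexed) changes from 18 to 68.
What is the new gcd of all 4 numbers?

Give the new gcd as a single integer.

Numbers: [12, 18, 6, 6], gcd = 6
Change: index 1, 18 -> 68
gcd of the OTHER numbers (without index 1): gcd([12, 6, 6]) = 6
New gcd = gcd(g_others, new_val) = gcd(6, 68) = 2

Answer: 2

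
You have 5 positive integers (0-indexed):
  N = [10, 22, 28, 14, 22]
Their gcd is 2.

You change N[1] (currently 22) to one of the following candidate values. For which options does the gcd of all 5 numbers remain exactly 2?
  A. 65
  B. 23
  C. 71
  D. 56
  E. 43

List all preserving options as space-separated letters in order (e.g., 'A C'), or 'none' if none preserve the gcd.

Answer: D

Derivation:
Old gcd = 2; gcd of others (without N[1]) = 2
New gcd for candidate v: gcd(2, v). Preserves old gcd iff gcd(2, v) = 2.
  Option A: v=65, gcd(2,65)=1 -> changes
  Option B: v=23, gcd(2,23)=1 -> changes
  Option C: v=71, gcd(2,71)=1 -> changes
  Option D: v=56, gcd(2,56)=2 -> preserves
  Option E: v=43, gcd(2,43)=1 -> changes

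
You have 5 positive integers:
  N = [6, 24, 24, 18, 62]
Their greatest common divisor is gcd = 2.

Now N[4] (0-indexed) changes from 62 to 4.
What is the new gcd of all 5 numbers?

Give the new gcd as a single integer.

Numbers: [6, 24, 24, 18, 62], gcd = 2
Change: index 4, 62 -> 4
gcd of the OTHER numbers (without index 4): gcd([6, 24, 24, 18]) = 6
New gcd = gcd(g_others, new_val) = gcd(6, 4) = 2

Answer: 2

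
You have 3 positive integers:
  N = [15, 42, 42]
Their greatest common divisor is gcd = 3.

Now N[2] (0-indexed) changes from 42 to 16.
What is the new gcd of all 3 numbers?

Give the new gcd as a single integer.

Numbers: [15, 42, 42], gcd = 3
Change: index 2, 42 -> 16
gcd of the OTHER numbers (without index 2): gcd([15, 42]) = 3
New gcd = gcd(g_others, new_val) = gcd(3, 16) = 1

Answer: 1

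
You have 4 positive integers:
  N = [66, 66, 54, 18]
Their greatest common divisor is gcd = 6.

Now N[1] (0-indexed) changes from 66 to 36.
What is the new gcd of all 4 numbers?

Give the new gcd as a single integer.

Numbers: [66, 66, 54, 18], gcd = 6
Change: index 1, 66 -> 36
gcd of the OTHER numbers (without index 1): gcd([66, 54, 18]) = 6
New gcd = gcd(g_others, new_val) = gcd(6, 36) = 6

Answer: 6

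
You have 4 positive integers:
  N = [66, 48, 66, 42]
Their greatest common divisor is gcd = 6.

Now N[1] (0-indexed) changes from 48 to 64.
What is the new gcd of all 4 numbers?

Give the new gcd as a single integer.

Numbers: [66, 48, 66, 42], gcd = 6
Change: index 1, 48 -> 64
gcd of the OTHER numbers (without index 1): gcd([66, 66, 42]) = 6
New gcd = gcd(g_others, new_val) = gcd(6, 64) = 2

Answer: 2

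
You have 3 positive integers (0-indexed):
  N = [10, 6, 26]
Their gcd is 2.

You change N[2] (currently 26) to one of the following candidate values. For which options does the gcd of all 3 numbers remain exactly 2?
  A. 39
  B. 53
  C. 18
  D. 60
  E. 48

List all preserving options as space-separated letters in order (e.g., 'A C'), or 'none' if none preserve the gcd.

Answer: C D E

Derivation:
Old gcd = 2; gcd of others (without N[2]) = 2
New gcd for candidate v: gcd(2, v). Preserves old gcd iff gcd(2, v) = 2.
  Option A: v=39, gcd(2,39)=1 -> changes
  Option B: v=53, gcd(2,53)=1 -> changes
  Option C: v=18, gcd(2,18)=2 -> preserves
  Option D: v=60, gcd(2,60)=2 -> preserves
  Option E: v=48, gcd(2,48)=2 -> preserves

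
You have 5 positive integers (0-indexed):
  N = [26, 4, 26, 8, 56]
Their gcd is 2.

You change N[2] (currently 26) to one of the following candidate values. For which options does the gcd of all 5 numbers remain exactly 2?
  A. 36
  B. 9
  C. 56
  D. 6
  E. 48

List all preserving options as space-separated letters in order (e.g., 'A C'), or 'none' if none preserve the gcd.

Old gcd = 2; gcd of others (without N[2]) = 2
New gcd for candidate v: gcd(2, v). Preserves old gcd iff gcd(2, v) = 2.
  Option A: v=36, gcd(2,36)=2 -> preserves
  Option B: v=9, gcd(2,9)=1 -> changes
  Option C: v=56, gcd(2,56)=2 -> preserves
  Option D: v=6, gcd(2,6)=2 -> preserves
  Option E: v=48, gcd(2,48)=2 -> preserves

Answer: A C D E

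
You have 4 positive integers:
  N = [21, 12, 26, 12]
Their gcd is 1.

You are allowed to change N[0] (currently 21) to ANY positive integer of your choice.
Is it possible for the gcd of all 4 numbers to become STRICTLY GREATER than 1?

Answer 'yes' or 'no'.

Answer: yes

Derivation:
Current gcd = 1
gcd of all OTHER numbers (without N[0]=21): gcd([12, 26, 12]) = 2
The new gcd after any change is gcd(2, new_value).
This can be at most 2.
Since 2 > old gcd 1, the gcd CAN increase (e.g., set N[0] = 2).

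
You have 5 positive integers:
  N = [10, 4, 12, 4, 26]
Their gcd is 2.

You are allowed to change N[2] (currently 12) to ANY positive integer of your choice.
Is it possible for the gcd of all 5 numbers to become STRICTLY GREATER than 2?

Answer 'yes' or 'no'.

Answer: no

Derivation:
Current gcd = 2
gcd of all OTHER numbers (without N[2]=12): gcd([10, 4, 4, 26]) = 2
The new gcd after any change is gcd(2, new_value).
This can be at most 2.
Since 2 = old gcd 2, the gcd can only stay the same or decrease.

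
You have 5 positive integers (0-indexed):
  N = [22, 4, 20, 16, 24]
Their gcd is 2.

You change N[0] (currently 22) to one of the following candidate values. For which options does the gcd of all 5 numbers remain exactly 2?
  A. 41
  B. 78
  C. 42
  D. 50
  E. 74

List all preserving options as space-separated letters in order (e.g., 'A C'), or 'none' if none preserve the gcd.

Old gcd = 2; gcd of others (without N[0]) = 4
New gcd for candidate v: gcd(4, v). Preserves old gcd iff gcd(4, v) = 2.
  Option A: v=41, gcd(4,41)=1 -> changes
  Option B: v=78, gcd(4,78)=2 -> preserves
  Option C: v=42, gcd(4,42)=2 -> preserves
  Option D: v=50, gcd(4,50)=2 -> preserves
  Option E: v=74, gcd(4,74)=2 -> preserves

Answer: B C D E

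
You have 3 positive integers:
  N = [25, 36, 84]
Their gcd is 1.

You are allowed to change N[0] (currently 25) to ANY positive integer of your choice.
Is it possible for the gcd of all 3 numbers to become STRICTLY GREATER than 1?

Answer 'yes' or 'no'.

Current gcd = 1
gcd of all OTHER numbers (without N[0]=25): gcd([36, 84]) = 12
The new gcd after any change is gcd(12, new_value).
This can be at most 12.
Since 12 > old gcd 1, the gcd CAN increase (e.g., set N[0] = 12).

Answer: yes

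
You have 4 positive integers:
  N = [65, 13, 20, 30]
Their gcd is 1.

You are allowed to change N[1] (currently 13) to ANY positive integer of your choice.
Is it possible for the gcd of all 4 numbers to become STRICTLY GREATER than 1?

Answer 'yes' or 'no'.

Current gcd = 1
gcd of all OTHER numbers (without N[1]=13): gcd([65, 20, 30]) = 5
The new gcd after any change is gcd(5, new_value).
This can be at most 5.
Since 5 > old gcd 1, the gcd CAN increase (e.g., set N[1] = 5).

Answer: yes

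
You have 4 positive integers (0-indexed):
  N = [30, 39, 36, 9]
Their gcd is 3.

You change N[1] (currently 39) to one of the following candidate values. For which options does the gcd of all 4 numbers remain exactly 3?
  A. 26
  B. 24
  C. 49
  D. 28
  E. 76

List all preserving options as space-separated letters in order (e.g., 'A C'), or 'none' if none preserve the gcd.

Answer: B

Derivation:
Old gcd = 3; gcd of others (without N[1]) = 3
New gcd for candidate v: gcd(3, v). Preserves old gcd iff gcd(3, v) = 3.
  Option A: v=26, gcd(3,26)=1 -> changes
  Option B: v=24, gcd(3,24)=3 -> preserves
  Option C: v=49, gcd(3,49)=1 -> changes
  Option D: v=28, gcd(3,28)=1 -> changes
  Option E: v=76, gcd(3,76)=1 -> changes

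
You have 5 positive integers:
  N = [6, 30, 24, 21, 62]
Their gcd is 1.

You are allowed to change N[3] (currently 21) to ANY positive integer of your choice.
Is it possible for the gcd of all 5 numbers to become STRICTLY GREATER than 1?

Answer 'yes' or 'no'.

Current gcd = 1
gcd of all OTHER numbers (without N[3]=21): gcd([6, 30, 24, 62]) = 2
The new gcd after any change is gcd(2, new_value).
This can be at most 2.
Since 2 > old gcd 1, the gcd CAN increase (e.g., set N[3] = 2).

Answer: yes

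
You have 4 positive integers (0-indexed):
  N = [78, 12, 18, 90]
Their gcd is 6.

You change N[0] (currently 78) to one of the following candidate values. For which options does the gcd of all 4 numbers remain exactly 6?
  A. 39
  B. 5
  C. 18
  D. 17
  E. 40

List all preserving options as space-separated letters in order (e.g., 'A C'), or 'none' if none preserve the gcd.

Answer: C

Derivation:
Old gcd = 6; gcd of others (without N[0]) = 6
New gcd for candidate v: gcd(6, v). Preserves old gcd iff gcd(6, v) = 6.
  Option A: v=39, gcd(6,39)=3 -> changes
  Option B: v=5, gcd(6,5)=1 -> changes
  Option C: v=18, gcd(6,18)=6 -> preserves
  Option D: v=17, gcd(6,17)=1 -> changes
  Option E: v=40, gcd(6,40)=2 -> changes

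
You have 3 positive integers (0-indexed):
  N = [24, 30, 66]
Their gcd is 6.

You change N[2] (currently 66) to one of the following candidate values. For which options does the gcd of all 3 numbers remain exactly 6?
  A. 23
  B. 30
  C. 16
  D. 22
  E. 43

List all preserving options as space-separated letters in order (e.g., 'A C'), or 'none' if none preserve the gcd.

Answer: B

Derivation:
Old gcd = 6; gcd of others (without N[2]) = 6
New gcd for candidate v: gcd(6, v). Preserves old gcd iff gcd(6, v) = 6.
  Option A: v=23, gcd(6,23)=1 -> changes
  Option B: v=30, gcd(6,30)=6 -> preserves
  Option C: v=16, gcd(6,16)=2 -> changes
  Option D: v=22, gcd(6,22)=2 -> changes
  Option E: v=43, gcd(6,43)=1 -> changes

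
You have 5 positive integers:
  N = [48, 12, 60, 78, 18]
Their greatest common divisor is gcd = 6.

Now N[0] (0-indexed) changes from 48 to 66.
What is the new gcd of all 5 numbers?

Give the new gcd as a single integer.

Numbers: [48, 12, 60, 78, 18], gcd = 6
Change: index 0, 48 -> 66
gcd of the OTHER numbers (without index 0): gcd([12, 60, 78, 18]) = 6
New gcd = gcd(g_others, new_val) = gcd(6, 66) = 6

Answer: 6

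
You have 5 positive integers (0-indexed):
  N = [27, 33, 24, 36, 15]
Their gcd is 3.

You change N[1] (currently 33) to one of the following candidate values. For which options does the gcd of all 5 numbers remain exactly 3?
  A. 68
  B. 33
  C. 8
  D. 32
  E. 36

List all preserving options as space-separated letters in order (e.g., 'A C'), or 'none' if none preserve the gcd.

Old gcd = 3; gcd of others (without N[1]) = 3
New gcd for candidate v: gcd(3, v). Preserves old gcd iff gcd(3, v) = 3.
  Option A: v=68, gcd(3,68)=1 -> changes
  Option B: v=33, gcd(3,33)=3 -> preserves
  Option C: v=8, gcd(3,8)=1 -> changes
  Option D: v=32, gcd(3,32)=1 -> changes
  Option E: v=36, gcd(3,36)=3 -> preserves

Answer: B E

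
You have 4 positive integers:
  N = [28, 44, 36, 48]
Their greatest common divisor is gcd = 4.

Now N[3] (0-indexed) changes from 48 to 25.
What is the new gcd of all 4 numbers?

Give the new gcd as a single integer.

Answer: 1

Derivation:
Numbers: [28, 44, 36, 48], gcd = 4
Change: index 3, 48 -> 25
gcd of the OTHER numbers (without index 3): gcd([28, 44, 36]) = 4
New gcd = gcd(g_others, new_val) = gcd(4, 25) = 1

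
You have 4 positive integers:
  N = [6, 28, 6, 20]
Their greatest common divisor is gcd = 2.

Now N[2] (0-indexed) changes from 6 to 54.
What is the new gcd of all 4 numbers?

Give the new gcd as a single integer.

Answer: 2

Derivation:
Numbers: [6, 28, 6, 20], gcd = 2
Change: index 2, 6 -> 54
gcd of the OTHER numbers (without index 2): gcd([6, 28, 20]) = 2
New gcd = gcd(g_others, new_val) = gcd(2, 54) = 2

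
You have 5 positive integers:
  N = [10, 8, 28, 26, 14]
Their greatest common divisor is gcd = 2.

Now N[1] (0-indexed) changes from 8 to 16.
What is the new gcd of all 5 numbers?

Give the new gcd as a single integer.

Numbers: [10, 8, 28, 26, 14], gcd = 2
Change: index 1, 8 -> 16
gcd of the OTHER numbers (without index 1): gcd([10, 28, 26, 14]) = 2
New gcd = gcd(g_others, new_val) = gcd(2, 16) = 2

Answer: 2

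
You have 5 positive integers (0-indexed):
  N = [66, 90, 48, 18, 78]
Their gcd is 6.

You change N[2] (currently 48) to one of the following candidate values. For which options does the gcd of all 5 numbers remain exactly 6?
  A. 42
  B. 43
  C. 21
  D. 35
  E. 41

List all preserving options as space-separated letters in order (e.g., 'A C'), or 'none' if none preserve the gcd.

Old gcd = 6; gcd of others (without N[2]) = 6
New gcd for candidate v: gcd(6, v). Preserves old gcd iff gcd(6, v) = 6.
  Option A: v=42, gcd(6,42)=6 -> preserves
  Option B: v=43, gcd(6,43)=1 -> changes
  Option C: v=21, gcd(6,21)=3 -> changes
  Option D: v=35, gcd(6,35)=1 -> changes
  Option E: v=41, gcd(6,41)=1 -> changes

Answer: A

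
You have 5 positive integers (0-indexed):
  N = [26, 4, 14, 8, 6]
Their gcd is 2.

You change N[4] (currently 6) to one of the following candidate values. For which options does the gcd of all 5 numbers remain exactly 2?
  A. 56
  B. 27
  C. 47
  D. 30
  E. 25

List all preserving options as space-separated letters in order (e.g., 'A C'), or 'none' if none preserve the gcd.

Answer: A D

Derivation:
Old gcd = 2; gcd of others (without N[4]) = 2
New gcd for candidate v: gcd(2, v). Preserves old gcd iff gcd(2, v) = 2.
  Option A: v=56, gcd(2,56)=2 -> preserves
  Option B: v=27, gcd(2,27)=1 -> changes
  Option C: v=47, gcd(2,47)=1 -> changes
  Option D: v=30, gcd(2,30)=2 -> preserves
  Option E: v=25, gcd(2,25)=1 -> changes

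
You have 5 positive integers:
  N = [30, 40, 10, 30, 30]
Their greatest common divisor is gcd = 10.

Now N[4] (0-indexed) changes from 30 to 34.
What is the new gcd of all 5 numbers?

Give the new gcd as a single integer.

Answer: 2

Derivation:
Numbers: [30, 40, 10, 30, 30], gcd = 10
Change: index 4, 30 -> 34
gcd of the OTHER numbers (without index 4): gcd([30, 40, 10, 30]) = 10
New gcd = gcd(g_others, new_val) = gcd(10, 34) = 2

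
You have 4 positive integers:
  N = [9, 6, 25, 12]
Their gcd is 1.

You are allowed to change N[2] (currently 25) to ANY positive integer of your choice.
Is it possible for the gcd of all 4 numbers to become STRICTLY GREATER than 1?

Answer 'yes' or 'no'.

Current gcd = 1
gcd of all OTHER numbers (without N[2]=25): gcd([9, 6, 12]) = 3
The new gcd after any change is gcd(3, new_value).
This can be at most 3.
Since 3 > old gcd 1, the gcd CAN increase (e.g., set N[2] = 3).

Answer: yes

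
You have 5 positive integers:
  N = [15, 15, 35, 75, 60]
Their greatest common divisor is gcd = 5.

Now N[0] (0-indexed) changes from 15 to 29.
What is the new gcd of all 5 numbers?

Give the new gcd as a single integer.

Numbers: [15, 15, 35, 75, 60], gcd = 5
Change: index 0, 15 -> 29
gcd of the OTHER numbers (without index 0): gcd([15, 35, 75, 60]) = 5
New gcd = gcd(g_others, new_val) = gcd(5, 29) = 1

Answer: 1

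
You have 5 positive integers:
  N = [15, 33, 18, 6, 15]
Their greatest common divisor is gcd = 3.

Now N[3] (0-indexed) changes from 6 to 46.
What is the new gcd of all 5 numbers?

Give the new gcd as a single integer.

Answer: 1

Derivation:
Numbers: [15, 33, 18, 6, 15], gcd = 3
Change: index 3, 6 -> 46
gcd of the OTHER numbers (without index 3): gcd([15, 33, 18, 15]) = 3
New gcd = gcd(g_others, new_val) = gcd(3, 46) = 1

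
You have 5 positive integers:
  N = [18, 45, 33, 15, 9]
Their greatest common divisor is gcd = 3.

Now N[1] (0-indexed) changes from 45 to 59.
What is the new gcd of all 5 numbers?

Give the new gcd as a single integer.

Numbers: [18, 45, 33, 15, 9], gcd = 3
Change: index 1, 45 -> 59
gcd of the OTHER numbers (without index 1): gcd([18, 33, 15, 9]) = 3
New gcd = gcd(g_others, new_val) = gcd(3, 59) = 1

Answer: 1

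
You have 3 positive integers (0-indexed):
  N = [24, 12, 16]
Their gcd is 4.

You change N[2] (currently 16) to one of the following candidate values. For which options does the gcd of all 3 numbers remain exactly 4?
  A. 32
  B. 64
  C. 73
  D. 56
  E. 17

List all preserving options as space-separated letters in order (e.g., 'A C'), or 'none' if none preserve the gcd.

Answer: A B D

Derivation:
Old gcd = 4; gcd of others (without N[2]) = 12
New gcd for candidate v: gcd(12, v). Preserves old gcd iff gcd(12, v) = 4.
  Option A: v=32, gcd(12,32)=4 -> preserves
  Option B: v=64, gcd(12,64)=4 -> preserves
  Option C: v=73, gcd(12,73)=1 -> changes
  Option D: v=56, gcd(12,56)=4 -> preserves
  Option E: v=17, gcd(12,17)=1 -> changes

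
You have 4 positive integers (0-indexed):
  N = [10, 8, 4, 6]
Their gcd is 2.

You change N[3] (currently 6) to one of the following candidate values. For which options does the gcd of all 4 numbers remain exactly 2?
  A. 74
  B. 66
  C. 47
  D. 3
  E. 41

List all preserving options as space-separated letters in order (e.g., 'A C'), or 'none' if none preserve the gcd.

Old gcd = 2; gcd of others (without N[3]) = 2
New gcd for candidate v: gcd(2, v). Preserves old gcd iff gcd(2, v) = 2.
  Option A: v=74, gcd(2,74)=2 -> preserves
  Option B: v=66, gcd(2,66)=2 -> preserves
  Option C: v=47, gcd(2,47)=1 -> changes
  Option D: v=3, gcd(2,3)=1 -> changes
  Option E: v=41, gcd(2,41)=1 -> changes

Answer: A B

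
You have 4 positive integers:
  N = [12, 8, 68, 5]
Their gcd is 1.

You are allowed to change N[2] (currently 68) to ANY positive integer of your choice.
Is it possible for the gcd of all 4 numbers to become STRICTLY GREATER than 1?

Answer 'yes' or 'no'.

Current gcd = 1
gcd of all OTHER numbers (without N[2]=68): gcd([12, 8, 5]) = 1
The new gcd after any change is gcd(1, new_value).
This can be at most 1.
Since 1 = old gcd 1, the gcd can only stay the same or decrease.

Answer: no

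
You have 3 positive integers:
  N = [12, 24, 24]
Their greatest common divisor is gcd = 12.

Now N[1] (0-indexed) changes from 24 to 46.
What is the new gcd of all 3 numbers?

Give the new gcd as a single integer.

Numbers: [12, 24, 24], gcd = 12
Change: index 1, 24 -> 46
gcd of the OTHER numbers (without index 1): gcd([12, 24]) = 12
New gcd = gcd(g_others, new_val) = gcd(12, 46) = 2

Answer: 2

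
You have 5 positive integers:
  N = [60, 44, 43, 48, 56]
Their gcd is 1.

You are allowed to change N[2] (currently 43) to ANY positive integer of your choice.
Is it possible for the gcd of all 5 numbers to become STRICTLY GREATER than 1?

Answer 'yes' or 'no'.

Answer: yes

Derivation:
Current gcd = 1
gcd of all OTHER numbers (without N[2]=43): gcd([60, 44, 48, 56]) = 4
The new gcd after any change is gcd(4, new_value).
This can be at most 4.
Since 4 > old gcd 1, the gcd CAN increase (e.g., set N[2] = 4).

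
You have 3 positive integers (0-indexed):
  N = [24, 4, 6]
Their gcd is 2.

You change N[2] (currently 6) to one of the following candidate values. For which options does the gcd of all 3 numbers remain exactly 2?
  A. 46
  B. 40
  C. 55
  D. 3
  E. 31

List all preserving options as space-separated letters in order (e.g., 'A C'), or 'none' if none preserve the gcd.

Old gcd = 2; gcd of others (without N[2]) = 4
New gcd for candidate v: gcd(4, v). Preserves old gcd iff gcd(4, v) = 2.
  Option A: v=46, gcd(4,46)=2 -> preserves
  Option B: v=40, gcd(4,40)=4 -> changes
  Option C: v=55, gcd(4,55)=1 -> changes
  Option D: v=3, gcd(4,3)=1 -> changes
  Option E: v=31, gcd(4,31)=1 -> changes

Answer: A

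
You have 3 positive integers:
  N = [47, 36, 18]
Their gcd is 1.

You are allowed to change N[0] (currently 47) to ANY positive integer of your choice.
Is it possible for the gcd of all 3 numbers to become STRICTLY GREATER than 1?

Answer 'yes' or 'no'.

Answer: yes

Derivation:
Current gcd = 1
gcd of all OTHER numbers (without N[0]=47): gcd([36, 18]) = 18
The new gcd after any change is gcd(18, new_value).
This can be at most 18.
Since 18 > old gcd 1, the gcd CAN increase (e.g., set N[0] = 18).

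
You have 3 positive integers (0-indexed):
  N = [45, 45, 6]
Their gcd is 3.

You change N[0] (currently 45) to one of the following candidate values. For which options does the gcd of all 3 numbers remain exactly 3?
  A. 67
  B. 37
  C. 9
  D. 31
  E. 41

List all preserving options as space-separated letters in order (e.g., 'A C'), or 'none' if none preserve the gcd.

Answer: C

Derivation:
Old gcd = 3; gcd of others (without N[0]) = 3
New gcd for candidate v: gcd(3, v). Preserves old gcd iff gcd(3, v) = 3.
  Option A: v=67, gcd(3,67)=1 -> changes
  Option B: v=37, gcd(3,37)=1 -> changes
  Option C: v=9, gcd(3,9)=3 -> preserves
  Option D: v=31, gcd(3,31)=1 -> changes
  Option E: v=41, gcd(3,41)=1 -> changes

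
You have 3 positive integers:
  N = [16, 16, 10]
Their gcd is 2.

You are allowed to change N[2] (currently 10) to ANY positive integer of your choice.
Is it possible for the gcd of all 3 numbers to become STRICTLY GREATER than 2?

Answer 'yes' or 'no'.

Current gcd = 2
gcd of all OTHER numbers (without N[2]=10): gcd([16, 16]) = 16
The new gcd after any change is gcd(16, new_value).
This can be at most 16.
Since 16 > old gcd 2, the gcd CAN increase (e.g., set N[2] = 16).

Answer: yes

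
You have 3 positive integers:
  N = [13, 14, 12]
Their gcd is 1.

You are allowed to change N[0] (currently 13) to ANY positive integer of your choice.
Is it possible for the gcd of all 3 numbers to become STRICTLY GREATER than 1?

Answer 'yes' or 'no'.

Answer: yes

Derivation:
Current gcd = 1
gcd of all OTHER numbers (without N[0]=13): gcd([14, 12]) = 2
The new gcd after any change is gcd(2, new_value).
This can be at most 2.
Since 2 > old gcd 1, the gcd CAN increase (e.g., set N[0] = 2).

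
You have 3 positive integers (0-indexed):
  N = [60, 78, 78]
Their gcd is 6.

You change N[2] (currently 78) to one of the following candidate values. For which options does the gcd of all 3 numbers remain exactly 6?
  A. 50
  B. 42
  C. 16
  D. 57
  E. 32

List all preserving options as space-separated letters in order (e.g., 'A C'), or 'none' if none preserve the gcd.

Answer: B

Derivation:
Old gcd = 6; gcd of others (without N[2]) = 6
New gcd for candidate v: gcd(6, v). Preserves old gcd iff gcd(6, v) = 6.
  Option A: v=50, gcd(6,50)=2 -> changes
  Option B: v=42, gcd(6,42)=6 -> preserves
  Option C: v=16, gcd(6,16)=2 -> changes
  Option D: v=57, gcd(6,57)=3 -> changes
  Option E: v=32, gcd(6,32)=2 -> changes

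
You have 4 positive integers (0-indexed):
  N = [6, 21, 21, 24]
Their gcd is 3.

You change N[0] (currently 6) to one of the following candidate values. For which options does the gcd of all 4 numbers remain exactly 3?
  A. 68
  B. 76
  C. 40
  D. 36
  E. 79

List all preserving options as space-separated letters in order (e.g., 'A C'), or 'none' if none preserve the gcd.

Old gcd = 3; gcd of others (without N[0]) = 3
New gcd for candidate v: gcd(3, v). Preserves old gcd iff gcd(3, v) = 3.
  Option A: v=68, gcd(3,68)=1 -> changes
  Option B: v=76, gcd(3,76)=1 -> changes
  Option C: v=40, gcd(3,40)=1 -> changes
  Option D: v=36, gcd(3,36)=3 -> preserves
  Option E: v=79, gcd(3,79)=1 -> changes

Answer: D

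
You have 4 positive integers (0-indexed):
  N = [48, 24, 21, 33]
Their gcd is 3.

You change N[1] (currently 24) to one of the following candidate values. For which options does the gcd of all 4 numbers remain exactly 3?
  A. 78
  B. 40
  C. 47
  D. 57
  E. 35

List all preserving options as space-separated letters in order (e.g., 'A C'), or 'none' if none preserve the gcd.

Answer: A D

Derivation:
Old gcd = 3; gcd of others (without N[1]) = 3
New gcd for candidate v: gcd(3, v). Preserves old gcd iff gcd(3, v) = 3.
  Option A: v=78, gcd(3,78)=3 -> preserves
  Option B: v=40, gcd(3,40)=1 -> changes
  Option C: v=47, gcd(3,47)=1 -> changes
  Option D: v=57, gcd(3,57)=3 -> preserves
  Option E: v=35, gcd(3,35)=1 -> changes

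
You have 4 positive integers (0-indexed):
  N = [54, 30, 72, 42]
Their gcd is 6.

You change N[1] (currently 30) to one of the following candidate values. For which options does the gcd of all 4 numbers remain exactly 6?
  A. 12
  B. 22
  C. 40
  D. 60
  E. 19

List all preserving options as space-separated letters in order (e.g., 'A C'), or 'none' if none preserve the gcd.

Answer: A D

Derivation:
Old gcd = 6; gcd of others (without N[1]) = 6
New gcd for candidate v: gcd(6, v). Preserves old gcd iff gcd(6, v) = 6.
  Option A: v=12, gcd(6,12)=6 -> preserves
  Option B: v=22, gcd(6,22)=2 -> changes
  Option C: v=40, gcd(6,40)=2 -> changes
  Option D: v=60, gcd(6,60)=6 -> preserves
  Option E: v=19, gcd(6,19)=1 -> changes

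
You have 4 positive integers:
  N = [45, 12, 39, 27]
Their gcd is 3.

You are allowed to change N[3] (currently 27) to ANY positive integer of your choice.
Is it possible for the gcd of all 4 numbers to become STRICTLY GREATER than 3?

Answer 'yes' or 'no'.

Current gcd = 3
gcd of all OTHER numbers (without N[3]=27): gcd([45, 12, 39]) = 3
The new gcd after any change is gcd(3, new_value).
This can be at most 3.
Since 3 = old gcd 3, the gcd can only stay the same or decrease.

Answer: no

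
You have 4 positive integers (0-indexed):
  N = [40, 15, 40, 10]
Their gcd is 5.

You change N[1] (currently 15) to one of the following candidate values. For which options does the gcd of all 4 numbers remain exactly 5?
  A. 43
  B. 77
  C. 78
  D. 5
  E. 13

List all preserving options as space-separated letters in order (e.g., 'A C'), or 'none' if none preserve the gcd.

Old gcd = 5; gcd of others (without N[1]) = 10
New gcd for candidate v: gcd(10, v). Preserves old gcd iff gcd(10, v) = 5.
  Option A: v=43, gcd(10,43)=1 -> changes
  Option B: v=77, gcd(10,77)=1 -> changes
  Option C: v=78, gcd(10,78)=2 -> changes
  Option D: v=5, gcd(10,5)=5 -> preserves
  Option E: v=13, gcd(10,13)=1 -> changes

Answer: D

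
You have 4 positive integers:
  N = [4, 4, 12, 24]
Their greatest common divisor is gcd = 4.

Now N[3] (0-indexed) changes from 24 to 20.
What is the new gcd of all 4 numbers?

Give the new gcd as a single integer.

Numbers: [4, 4, 12, 24], gcd = 4
Change: index 3, 24 -> 20
gcd of the OTHER numbers (without index 3): gcd([4, 4, 12]) = 4
New gcd = gcd(g_others, new_val) = gcd(4, 20) = 4

Answer: 4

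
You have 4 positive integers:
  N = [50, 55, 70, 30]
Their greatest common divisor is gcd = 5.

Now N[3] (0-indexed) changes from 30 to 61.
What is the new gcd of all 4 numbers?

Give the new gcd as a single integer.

Answer: 1

Derivation:
Numbers: [50, 55, 70, 30], gcd = 5
Change: index 3, 30 -> 61
gcd of the OTHER numbers (without index 3): gcd([50, 55, 70]) = 5
New gcd = gcd(g_others, new_val) = gcd(5, 61) = 1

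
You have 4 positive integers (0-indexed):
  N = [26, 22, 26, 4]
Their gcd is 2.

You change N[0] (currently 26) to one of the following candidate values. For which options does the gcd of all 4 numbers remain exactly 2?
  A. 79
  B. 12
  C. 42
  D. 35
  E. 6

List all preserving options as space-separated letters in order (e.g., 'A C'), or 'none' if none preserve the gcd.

Old gcd = 2; gcd of others (without N[0]) = 2
New gcd for candidate v: gcd(2, v). Preserves old gcd iff gcd(2, v) = 2.
  Option A: v=79, gcd(2,79)=1 -> changes
  Option B: v=12, gcd(2,12)=2 -> preserves
  Option C: v=42, gcd(2,42)=2 -> preserves
  Option D: v=35, gcd(2,35)=1 -> changes
  Option E: v=6, gcd(2,6)=2 -> preserves

Answer: B C E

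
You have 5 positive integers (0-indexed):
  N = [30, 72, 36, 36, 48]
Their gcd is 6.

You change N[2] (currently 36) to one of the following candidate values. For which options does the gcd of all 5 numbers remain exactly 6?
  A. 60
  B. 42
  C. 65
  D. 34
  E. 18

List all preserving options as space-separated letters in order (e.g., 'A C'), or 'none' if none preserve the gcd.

Answer: A B E

Derivation:
Old gcd = 6; gcd of others (without N[2]) = 6
New gcd for candidate v: gcd(6, v). Preserves old gcd iff gcd(6, v) = 6.
  Option A: v=60, gcd(6,60)=6 -> preserves
  Option B: v=42, gcd(6,42)=6 -> preserves
  Option C: v=65, gcd(6,65)=1 -> changes
  Option D: v=34, gcd(6,34)=2 -> changes
  Option E: v=18, gcd(6,18)=6 -> preserves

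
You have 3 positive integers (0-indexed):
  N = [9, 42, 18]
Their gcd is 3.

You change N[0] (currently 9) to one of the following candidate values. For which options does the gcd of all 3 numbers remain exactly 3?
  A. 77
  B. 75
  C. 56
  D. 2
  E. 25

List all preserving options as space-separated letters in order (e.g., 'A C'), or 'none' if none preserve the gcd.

Answer: B

Derivation:
Old gcd = 3; gcd of others (without N[0]) = 6
New gcd for candidate v: gcd(6, v). Preserves old gcd iff gcd(6, v) = 3.
  Option A: v=77, gcd(6,77)=1 -> changes
  Option B: v=75, gcd(6,75)=3 -> preserves
  Option C: v=56, gcd(6,56)=2 -> changes
  Option D: v=2, gcd(6,2)=2 -> changes
  Option E: v=25, gcd(6,25)=1 -> changes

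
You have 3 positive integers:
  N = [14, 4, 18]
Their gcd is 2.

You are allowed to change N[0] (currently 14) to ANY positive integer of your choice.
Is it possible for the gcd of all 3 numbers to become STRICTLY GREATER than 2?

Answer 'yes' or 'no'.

Current gcd = 2
gcd of all OTHER numbers (without N[0]=14): gcd([4, 18]) = 2
The new gcd after any change is gcd(2, new_value).
This can be at most 2.
Since 2 = old gcd 2, the gcd can only stay the same or decrease.

Answer: no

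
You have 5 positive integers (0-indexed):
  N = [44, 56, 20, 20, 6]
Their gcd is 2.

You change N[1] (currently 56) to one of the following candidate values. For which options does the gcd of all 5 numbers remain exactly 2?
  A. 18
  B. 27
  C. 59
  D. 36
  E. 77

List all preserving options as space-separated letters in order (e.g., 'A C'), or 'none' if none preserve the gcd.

Old gcd = 2; gcd of others (without N[1]) = 2
New gcd for candidate v: gcd(2, v). Preserves old gcd iff gcd(2, v) = 2.
  Option A: v=18, gcd(2,18)=2 -> preserves
  Option B: v=27, gcd(2,27)=1 -> changes
  Option C: v=59, gcd(2,59)=1 -> changes
  Option D: v=36, gcd(2,36)=2 -> preserves
  Option E: v=77, gcd(2,77)=1 -> changes

Answer: A D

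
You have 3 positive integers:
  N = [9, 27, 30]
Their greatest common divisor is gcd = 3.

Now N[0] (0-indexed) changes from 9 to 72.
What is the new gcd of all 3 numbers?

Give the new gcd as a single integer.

Answer: 3

Derivation:
Numbers: [9, 27, 30], gcd = 3
Change: index 0, 9 -> 72
gcd of the OTHER numbers (without index 0): gcd([27, 30]) = 3
New gcd = gcd(g_others, new_val) = gcd(3, 72) = 3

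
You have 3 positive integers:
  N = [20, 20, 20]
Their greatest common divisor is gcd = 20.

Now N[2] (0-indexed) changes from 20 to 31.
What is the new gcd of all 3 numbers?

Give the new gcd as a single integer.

Answer: 1

Derivation:
Numbers: [20, 20, 20], gcd = 20
Change: index 2, 20 -> 31
gcd of the OTHER numbers (without index 2): gcd([20, 20]) = 20
New gcd = gcd(g_others, new_val) = gcd(20, 31) = 1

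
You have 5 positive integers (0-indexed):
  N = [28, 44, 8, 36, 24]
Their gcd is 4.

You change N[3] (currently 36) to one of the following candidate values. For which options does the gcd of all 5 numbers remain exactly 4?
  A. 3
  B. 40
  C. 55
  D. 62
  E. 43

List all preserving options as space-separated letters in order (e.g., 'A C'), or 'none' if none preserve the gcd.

Old gcd = 4; gcd of others (without N[3]) = 4
New gcd for candidate v: gcd(4, v). Preserves old gcd iff gcd(4, v) = 4.
  Option A: v=3, gcd(4,3)=1 -> changes
  Option B: v=40, gcd(4,40)=4 -> preserves
  Option C: v=55, gcd(4,55)=1 -> changes
  Option D: v=62, gcd(4,62)=2 -> changes
  Option E: v=43, gcd(4,43)=1 -> changes

Answer: B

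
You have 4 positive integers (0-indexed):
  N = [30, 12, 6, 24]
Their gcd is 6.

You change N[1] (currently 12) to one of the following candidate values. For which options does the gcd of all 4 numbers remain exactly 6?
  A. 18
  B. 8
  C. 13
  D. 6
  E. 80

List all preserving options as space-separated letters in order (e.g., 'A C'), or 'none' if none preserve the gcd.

Answer: A D

Derivation:
Old gcd = 6; gcd of others (without N[1]) = 6
New gcd for candidate v: gcd(6, v). Preserves old gcd iff gcd(6, v) = 6.
  Option A: v=18, gcd(6,18)=6 -> preserves
  Option B: v=8, gcd(6,8)=2 -> changes
  Option C: v=13, gcd(6,13)=1 -> changes
  Option D: v=6, gcd(6,6)=6 -> preserves
  Option E: v=80, gcd(6,80)=2 -> changes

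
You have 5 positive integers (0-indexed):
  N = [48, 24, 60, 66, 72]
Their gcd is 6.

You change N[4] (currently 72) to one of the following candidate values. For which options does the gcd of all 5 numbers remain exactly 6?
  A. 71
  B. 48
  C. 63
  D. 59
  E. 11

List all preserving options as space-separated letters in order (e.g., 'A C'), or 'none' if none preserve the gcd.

Old gcd = 6; gcd of others (without N[4]) = 6
New gcd for candidate v: gcd(6, v). Preserves old gcd iff gcd(6, v) = 6.
  Option A: v=71, gcd(6,71)=1 -> changes
  Option B: v=48, gcd(6,48)=6 -> preserves
  Option C: v=63, gcd(6,63)=3 -> changes
  Option D: v=59, gcd(6,59)=1 -> changes
  Option E: v=11, gcd(6,11)=1 -> changes

Answer: B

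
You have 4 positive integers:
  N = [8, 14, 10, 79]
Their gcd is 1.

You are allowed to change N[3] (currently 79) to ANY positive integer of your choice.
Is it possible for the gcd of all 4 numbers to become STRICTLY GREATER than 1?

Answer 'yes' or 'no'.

Answer: yes

Derivation:
Current gcd = 1
gcd of all OTHER numbers (without N[3]=79): gcd([8, 14, 10]) = 2
The new gcd after any change is gcd(2, new_value).
This can be at most 2.
Since 2 > old gcd 1, the gcd CAN increase (e.g., set N[3] = 2).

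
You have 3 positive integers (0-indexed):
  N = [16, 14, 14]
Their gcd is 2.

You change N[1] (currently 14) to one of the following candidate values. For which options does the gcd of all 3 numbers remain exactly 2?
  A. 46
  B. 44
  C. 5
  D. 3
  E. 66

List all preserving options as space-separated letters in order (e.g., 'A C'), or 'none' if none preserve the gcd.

Old gcd = 2; gcd of others (without N[1]) = 2
New gcd for candidate v: gcd(2, v). Preserves old gcd iff gcd(2, v) = 2.
  Option A: v=46, gcd(2,46)=2 -> preserves
  Option B: v=44, gcd(2,44)=2 -> preserves
  Option C: v=5, gcd(2,5)=1 -> changes
  Option D: v=3, gcd(2,3)=1 -> changes
  Option E: v=66, gcd(2,66)=2 -> preserves

Answer: A B E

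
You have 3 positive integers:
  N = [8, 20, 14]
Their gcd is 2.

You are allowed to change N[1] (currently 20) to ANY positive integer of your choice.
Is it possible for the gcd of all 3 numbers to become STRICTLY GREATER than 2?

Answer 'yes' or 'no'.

Current gcd = 2
gcd of all OTHER numbers (without N[1]=20): gcd([8, 14]) = 2
The new gcd after any change is gcd(2, new_value).
This can be at most 2.
Since 2 = old gcd 2, the gcd can only stay the same or decrease.

Answer: no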